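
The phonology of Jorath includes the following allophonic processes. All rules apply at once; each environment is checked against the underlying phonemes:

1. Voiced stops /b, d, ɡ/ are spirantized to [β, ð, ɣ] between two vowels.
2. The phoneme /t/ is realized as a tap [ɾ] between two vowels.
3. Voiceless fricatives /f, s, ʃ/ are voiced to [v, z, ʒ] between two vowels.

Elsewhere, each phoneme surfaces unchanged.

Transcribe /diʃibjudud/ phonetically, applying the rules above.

[diʒibjuðud]

/d/ (word-initial): rule 1 targets it, but not between two vowels → unchanged [d].
/i/ stays [i].
/ʃ/ meets the environment for rule 3 (between two vowels) → [ʒ].
/i/ — not in any rule's target class → [i].
/b/ (between /i/ and /j/) is in the target of rule 1 but the environment (between two vowels) is not met → [b].
/j/ (between /b/ and /u/): no rule targets it → [j].
/u/ — not in any rule's target class → [u].
/d/ meets the environment for rule 1 (between two vowels) → [ð].
/u/ (between /d/ and /d/): no rule targets it → [u].
/d/ (word-final): rule 1 targets it, but not between two vowels → unchanged [d].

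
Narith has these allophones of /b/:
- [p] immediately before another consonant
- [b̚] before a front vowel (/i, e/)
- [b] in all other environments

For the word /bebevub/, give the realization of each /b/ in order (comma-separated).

[b̚], [b̚], [b]

Occurrence 1 (position 1): before a front vowel (/i, e/) → [b̚].
Occurrence 2 (position 3): before a front vowel (/i, e/) → [b̚].
Occurrence 3 (position 7): no conditioning environment matches → elsewhere allophone [b].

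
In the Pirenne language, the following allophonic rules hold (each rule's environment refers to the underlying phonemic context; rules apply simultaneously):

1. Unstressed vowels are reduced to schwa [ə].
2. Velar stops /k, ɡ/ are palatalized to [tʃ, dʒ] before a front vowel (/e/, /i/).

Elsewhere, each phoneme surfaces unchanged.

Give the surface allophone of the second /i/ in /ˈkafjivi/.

/i/ (word-final): in an unstressed syllable, so rule 1 applies → [ə].

[ə]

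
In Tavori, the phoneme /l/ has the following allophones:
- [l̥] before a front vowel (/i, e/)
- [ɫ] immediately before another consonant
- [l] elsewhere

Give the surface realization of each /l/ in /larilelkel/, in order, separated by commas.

[l], [l̥], [ɫ], [l]

Occurrence 1 (position 1): no conditioning environment matches → elsewhere allophone [l].
Occurrence 2 (position 5): before a front vowel (/i, e/) → [l̥].
Occurrence 3 (position 7): immediately before another consonant → [ɫ].
Occurrence 4 (position 10): no conditioning environment matches → elsewhere allophone [l].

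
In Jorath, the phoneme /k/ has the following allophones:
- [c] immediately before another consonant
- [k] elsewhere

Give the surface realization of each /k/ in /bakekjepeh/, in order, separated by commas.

[k], [c]

Occurrence 1 (position 3): no conditioning environment matches → elsewhere allophone [k].
Occurrence 2 (position 5): immediately before another consonant → [c].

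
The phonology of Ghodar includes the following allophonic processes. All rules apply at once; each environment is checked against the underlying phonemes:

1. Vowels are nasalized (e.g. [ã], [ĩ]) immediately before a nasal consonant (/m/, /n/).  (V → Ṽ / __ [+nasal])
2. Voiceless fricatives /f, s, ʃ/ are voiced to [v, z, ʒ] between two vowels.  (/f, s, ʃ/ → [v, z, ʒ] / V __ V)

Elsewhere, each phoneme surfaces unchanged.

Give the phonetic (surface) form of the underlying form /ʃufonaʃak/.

[ʃuvõnaʒak]

/ʃ/ (word-initial): rule 2 targets it, but not between two vowels → unchanged [ʃ].
/u/ (between /ʃ/ and /f/): rule 1 targets it, but not before a nasal consonant → unchanged [u].
/f/ meets the environment for rule 2 (between two vowels) → [v].
/o/ (between /f/ and /n/): before a nasal consonant, so rule 1 applies → [õ].
/n/ (between /o/ and /a/): no rule targets it → [n].
/a/ — between /n/ and /ʃ/; rule 1 does not apply here → [a].
/ʃ/ meets the environment for rule 2 (between two vowels) → [ʒ].
/a/ (between /ʃ/ and /k/): rule 1 targets it, but not before a nasal consonant → unchanged [a].
/k/ stays [k].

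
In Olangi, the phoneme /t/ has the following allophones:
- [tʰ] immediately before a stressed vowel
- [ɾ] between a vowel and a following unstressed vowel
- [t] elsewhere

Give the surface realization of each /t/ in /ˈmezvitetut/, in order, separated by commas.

[ɾ], [ɾ], [t]

Occurrence 1 (position 6): between a vowel and an unstressed vowel → [ɾ].
Occurrence 2 (position 8): between a vowel and an unstressed vowel → [ɾ].
Occurrence 3 (position 10): no conditioning environment matches → elsewhere allophone [t].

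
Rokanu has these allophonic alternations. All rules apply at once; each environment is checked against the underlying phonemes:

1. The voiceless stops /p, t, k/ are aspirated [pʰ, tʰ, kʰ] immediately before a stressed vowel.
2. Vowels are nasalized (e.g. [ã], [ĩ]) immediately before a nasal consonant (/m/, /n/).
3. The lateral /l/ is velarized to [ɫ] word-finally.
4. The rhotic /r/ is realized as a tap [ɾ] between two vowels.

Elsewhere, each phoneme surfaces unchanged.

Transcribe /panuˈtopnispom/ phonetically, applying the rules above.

/p/ (word-initial): rule 1 targets it, but not immediately before a stressed vowel → unchanged [p].
/a/ — between /p/ and /n/, before a nasal consonant — surfaces as [ã] (rule 2).
/n/ (between /a/ and /u/) is unaffected → [n].
/u/ (between /n/ and /t/): rule 2 targets it, but not before a nasal consonant → unchanged [u].
/t/ (between /u/ and /o/) occurs immediately before a stressed vowel → [tʰ] by rule 1.
/o/ (between /t/ and /p/) fails the environment for rule 2, so it stays [o].
/p/ — between /o/ and /n/; rule 1 does not apply here → [p].
/n/ stays [n].
/i/ (between /n/ and /s/) is in the target of rule 2 but the environment (before a nasal consonant) is not met → [i].
/s/ (between /i/ and /p/) is unaffected → [s].
/p/ (between /s/ and /o/): rule 1 targets it, but not immediately before a stressed vowel → unchanged [p].
/o/ meets the environment for rule 2 (before a nasal consonant) → [õ].
/m/ stays [m].

[pãnuˈtʰopnispõm]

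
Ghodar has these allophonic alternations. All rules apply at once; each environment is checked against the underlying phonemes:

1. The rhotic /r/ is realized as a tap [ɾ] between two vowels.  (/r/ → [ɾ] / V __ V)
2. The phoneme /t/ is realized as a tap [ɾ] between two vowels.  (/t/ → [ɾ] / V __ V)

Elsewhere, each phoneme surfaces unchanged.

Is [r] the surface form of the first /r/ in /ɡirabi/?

No

Rule 1 applies to /r/ (between /i/ and /a/: between two vowels) → [ɾ].
The actual realization is [ɾ], not [r].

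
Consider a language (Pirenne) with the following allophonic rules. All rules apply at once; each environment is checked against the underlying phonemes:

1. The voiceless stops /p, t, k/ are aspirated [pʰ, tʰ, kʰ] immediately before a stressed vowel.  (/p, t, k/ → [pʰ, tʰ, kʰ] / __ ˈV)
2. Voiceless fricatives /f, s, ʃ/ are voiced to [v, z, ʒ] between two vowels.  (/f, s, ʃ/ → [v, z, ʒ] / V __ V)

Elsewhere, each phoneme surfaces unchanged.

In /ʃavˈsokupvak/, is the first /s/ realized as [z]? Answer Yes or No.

No

/s/ (between /v/ and /o/): rule 2 targets it, but not between two vowels → unchanged [s].
The actual realization is [s], not [z].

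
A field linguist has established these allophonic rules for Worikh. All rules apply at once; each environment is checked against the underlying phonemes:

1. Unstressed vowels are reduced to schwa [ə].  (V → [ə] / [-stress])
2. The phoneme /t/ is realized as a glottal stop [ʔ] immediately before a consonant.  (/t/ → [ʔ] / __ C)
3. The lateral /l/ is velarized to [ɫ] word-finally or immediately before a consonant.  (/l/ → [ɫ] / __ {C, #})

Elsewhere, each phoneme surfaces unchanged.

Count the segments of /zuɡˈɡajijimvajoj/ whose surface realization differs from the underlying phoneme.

5

Segments that undergo a rule: /u/ → [ə] (rule 1); /i/ → [ə] (rule 1); /i/ → [ə] (rule 1); /a/ → [ə] (rule 1); /o/ → [ə] (rule 1).
All other segments surface unchanged.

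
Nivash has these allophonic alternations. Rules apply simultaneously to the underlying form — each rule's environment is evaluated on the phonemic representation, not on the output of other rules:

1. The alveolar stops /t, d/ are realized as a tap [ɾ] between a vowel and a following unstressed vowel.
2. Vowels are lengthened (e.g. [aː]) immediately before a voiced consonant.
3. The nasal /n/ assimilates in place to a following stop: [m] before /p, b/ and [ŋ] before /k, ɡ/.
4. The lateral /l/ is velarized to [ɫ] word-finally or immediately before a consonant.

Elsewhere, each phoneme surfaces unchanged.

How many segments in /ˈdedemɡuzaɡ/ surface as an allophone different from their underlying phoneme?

5

Segments that undergo a rule: /e/ → [eː] (rule 2); /d/ → [ɾ] (rule 1); /e/ → [eː] (rule 2); /u/ → [uː] (rule 2); /a/ → [aː] (rule 2).
All other segments surface unchanged.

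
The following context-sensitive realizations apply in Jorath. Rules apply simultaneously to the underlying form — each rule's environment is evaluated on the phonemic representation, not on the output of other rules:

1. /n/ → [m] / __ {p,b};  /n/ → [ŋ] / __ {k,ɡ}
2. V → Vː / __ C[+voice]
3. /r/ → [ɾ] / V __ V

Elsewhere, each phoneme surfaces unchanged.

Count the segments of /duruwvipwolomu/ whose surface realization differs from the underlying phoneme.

5

Segments that undergo a rule: /u/ → [uː] (rule 2); /r/ → [ɾ] (rule 3); /u/ → [uː] (rule 2); /o/ → [oː] (rule 2); /o/ → [oː] (rule 2).
All other segments surface unchanged.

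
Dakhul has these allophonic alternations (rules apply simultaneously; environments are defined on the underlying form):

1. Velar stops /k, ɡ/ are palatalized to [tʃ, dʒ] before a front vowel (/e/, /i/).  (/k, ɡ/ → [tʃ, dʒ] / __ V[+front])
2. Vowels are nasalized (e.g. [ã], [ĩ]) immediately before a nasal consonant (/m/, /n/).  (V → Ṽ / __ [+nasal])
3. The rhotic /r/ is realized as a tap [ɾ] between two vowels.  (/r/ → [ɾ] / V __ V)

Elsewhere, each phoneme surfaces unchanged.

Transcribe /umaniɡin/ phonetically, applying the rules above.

[ũmãnidʒĩn]

/u/ (word-initial): before a nasal consonant, so rule 2 applies → [ũ].
Rule 2 applies to /a/ (between /m/ and /n/: before a nasal consonant) → [ã].
/i/ (between /n/ and /ɡ/) fails the environment for rule 2, so it stays [i].
Rule 1 applies to /ɡ/ (between /i/ and /i/: before a front vowel) → [dʒ].
/i/ (between /ɡ/ and /n/): before a nasal consonant, so rule 2 applies → [ĩ].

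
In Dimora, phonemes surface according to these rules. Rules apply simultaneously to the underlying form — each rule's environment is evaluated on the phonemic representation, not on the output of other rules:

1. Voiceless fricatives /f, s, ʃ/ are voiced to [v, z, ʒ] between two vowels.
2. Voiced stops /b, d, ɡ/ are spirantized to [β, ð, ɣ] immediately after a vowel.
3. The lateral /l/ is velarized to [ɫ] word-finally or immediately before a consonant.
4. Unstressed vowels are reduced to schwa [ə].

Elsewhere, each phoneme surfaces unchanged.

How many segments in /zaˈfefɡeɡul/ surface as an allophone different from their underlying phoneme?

6

Segments that undergo a rule: /a/ → [ə] (rule 4); /f/ → [v] (rule 1); /e/ → [ə] (rule 4); /ɡ/ → [ɣ] (rule 2); /u/ → [ə] (rule 4); /l/ → [ɫ] (rule 3).
All other segments surface unchanged.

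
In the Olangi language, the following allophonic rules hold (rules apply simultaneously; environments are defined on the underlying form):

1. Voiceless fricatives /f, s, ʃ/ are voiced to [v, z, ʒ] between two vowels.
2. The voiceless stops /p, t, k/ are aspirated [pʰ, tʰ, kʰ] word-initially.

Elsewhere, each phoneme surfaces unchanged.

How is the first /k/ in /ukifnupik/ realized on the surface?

/k/ — between /u/ and /i/; rule 2 does not apply here → [k].

[k]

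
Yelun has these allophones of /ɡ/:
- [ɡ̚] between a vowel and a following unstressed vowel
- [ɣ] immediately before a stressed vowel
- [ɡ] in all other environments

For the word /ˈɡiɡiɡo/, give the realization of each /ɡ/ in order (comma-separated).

[ɣ], [ɡ̚], [ɡ̚]

Occurrence 1 (position 1): immediately before a stressed vowel → [ɣ].
Occurrence 2 (position 3): between a vowel and a following unstressed vowel → [ɡ̚].
Occurrence 3 (position 5): between a vowel and a following unstressed vowel → [ɡ̚].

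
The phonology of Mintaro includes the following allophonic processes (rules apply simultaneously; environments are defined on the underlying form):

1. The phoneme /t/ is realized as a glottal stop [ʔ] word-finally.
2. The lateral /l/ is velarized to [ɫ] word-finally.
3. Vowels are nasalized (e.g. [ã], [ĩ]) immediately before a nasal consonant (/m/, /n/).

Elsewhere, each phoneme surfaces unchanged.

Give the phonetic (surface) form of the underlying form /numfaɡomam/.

/u/ (between /n/ and /m/) occurs before a nasal consonant → [ũ] by rule 3.
/a/ — between /f/ and /ɡ/; rule 3 does not apply here → [a].
/o/ — between /ɡ/ and /m/, before a nasal consonant — surfaces as [õ] (rule 3).
/a/ (between /m/ and /m/) occurs before a nasal consonant → [ã] by rule 3.

[nũmfaɡõmãm]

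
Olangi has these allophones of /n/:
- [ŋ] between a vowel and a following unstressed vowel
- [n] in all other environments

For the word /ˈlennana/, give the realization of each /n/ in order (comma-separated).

Occurrence 1 (position 3): no conditioning environment matches → elsewhere allophone [n].
Occurrence 2 (position 4): no conditioning environment matches → elsewhere allophone [n].
Occurrence 3 (position 6): between a vowel and a following unstressed vowel → [ŋ].

[n], [n], [ŋ]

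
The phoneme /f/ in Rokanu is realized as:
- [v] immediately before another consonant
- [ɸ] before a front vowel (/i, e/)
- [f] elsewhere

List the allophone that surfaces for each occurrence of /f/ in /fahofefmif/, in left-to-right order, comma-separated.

[f], [ɸ], [v], [f]

Occurrence 1 (position 1): no conditioning environment matches → elsewhere allophone [f].
Occurrence 2 (position 5): before a front vowel (/i, e/) → [ɸ].
Occurrence 3 (position 7): immediately before another consonant → [v].
Occurrence 4 (position 10): no conditioning environment matches → elsewhere allophone [f].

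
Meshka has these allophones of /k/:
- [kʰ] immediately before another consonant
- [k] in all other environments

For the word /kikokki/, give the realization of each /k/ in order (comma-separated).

[k], [k], [kʰ], [k]

Occurrence 1 (position 1): no conditioning environment matches → elsewhere allophone [k].
Occurrence 2 (position 3): no conditioning environment matches → elsewhere allophone [k].
Occurrence 3 (position 5): immediately before another consonant → [kʰ].
Occurrence 4 (position 6): no conditioning environment matches → elsewhere allophone [k].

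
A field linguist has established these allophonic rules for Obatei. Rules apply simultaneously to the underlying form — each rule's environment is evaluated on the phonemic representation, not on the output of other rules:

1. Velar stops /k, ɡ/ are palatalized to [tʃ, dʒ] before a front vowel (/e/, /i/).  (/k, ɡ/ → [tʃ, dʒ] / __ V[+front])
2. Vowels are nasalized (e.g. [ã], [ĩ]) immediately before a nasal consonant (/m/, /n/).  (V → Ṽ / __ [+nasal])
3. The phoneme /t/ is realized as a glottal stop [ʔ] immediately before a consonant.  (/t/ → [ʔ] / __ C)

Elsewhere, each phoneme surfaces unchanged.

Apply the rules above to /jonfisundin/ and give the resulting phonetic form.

/o/ (between /j/ and /n/) occurs before a nasal consonant → [õ] by rule 2.
/i/ (between /f/ and /s/) fails the environment for rule 2, so it stays [i].
Rule 2 applies to /u/ (between /s/ and /n/: before a nasal consonant) → [ũ].
/i/ (between /d/ and /n/): before a nasal consonant, so rule 2 applies → [ĩ].

[jõnfisũndĩn]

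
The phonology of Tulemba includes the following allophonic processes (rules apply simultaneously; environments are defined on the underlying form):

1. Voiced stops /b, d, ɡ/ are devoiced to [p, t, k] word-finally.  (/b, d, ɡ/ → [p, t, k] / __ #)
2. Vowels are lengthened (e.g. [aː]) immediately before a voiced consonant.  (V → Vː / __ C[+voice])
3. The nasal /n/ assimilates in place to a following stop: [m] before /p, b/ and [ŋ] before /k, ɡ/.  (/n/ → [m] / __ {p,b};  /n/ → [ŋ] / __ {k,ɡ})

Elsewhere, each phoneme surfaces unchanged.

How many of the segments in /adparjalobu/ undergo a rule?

Segments that undergo a rule: /a/ → [aː] (rule 2); /a/ → [aː] (rule 2); /a/ → [aː] (rule 2); /o/ → [oː] (rule 2).
All other segments surface unchanged.

4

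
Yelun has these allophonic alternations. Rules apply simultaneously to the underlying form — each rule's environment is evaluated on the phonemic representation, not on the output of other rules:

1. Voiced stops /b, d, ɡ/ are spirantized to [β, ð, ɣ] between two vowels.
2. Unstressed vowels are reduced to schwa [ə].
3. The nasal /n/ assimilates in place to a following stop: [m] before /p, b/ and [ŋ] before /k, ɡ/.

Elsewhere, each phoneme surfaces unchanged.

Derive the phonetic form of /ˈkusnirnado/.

/u/ (between /k/ and /s/): rule 2 targets it, but not in an unstressed syllable → unchanged [u].
/n/ (between /s/ and /i/) is in the target of rule 3 but the environment (before a labial or velar stop) is not met → [n].
/i/ meets the environment for rule 2 (in an unstressed syllable) → [ə].
/n/ (between /r/ and /a/): rule 3 targets it, but not before a labial or velar stop → unchanged [n].
/a/ meets the environment for rule 2 (in an unstressed syllable) → [ə].
/d/ meets the environment for rule 1 (between two vowels) → [ð].
Rule 2 applies to /o/ (word-final: in an unstressed syllable) → [ə].

[ˈkusnərnəðə]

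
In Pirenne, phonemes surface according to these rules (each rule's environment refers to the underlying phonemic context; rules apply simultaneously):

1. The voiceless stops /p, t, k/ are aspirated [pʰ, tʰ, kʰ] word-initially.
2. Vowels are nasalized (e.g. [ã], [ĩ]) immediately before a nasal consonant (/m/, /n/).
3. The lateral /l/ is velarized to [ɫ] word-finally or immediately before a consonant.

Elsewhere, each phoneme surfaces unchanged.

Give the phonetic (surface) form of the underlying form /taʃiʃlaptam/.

Rule 1 applies to /t/ (word-initial: word-initially) → [tʰ].
/a/ (between /t/ and /ʃ/) fails the environment for rule 2, so it stays [a].
/ʃ/ (between /a/ and /i/) is unaffected → [ʃ].
/i/ (between /ʃ/ and /ʃ/) is in the target of rule 2 but the environment (before a nasal consonant) is not met → [i].
/ʃ/ stays [ʃ].
/l/ (between /ʃ/ and /a/): rule 3 targets it, but not word-finally or immediately before a consonant → unchanged [l].
/a/ (between /l/ and /p/) is in the target of rule 2 but the environment (before a nasal consonant) is not met → [a].
/p/ (between /a/ and /t/): rule 1 targets it, but not word-initially → unchanged [p].
/t/ (between /p/ and /a/) fails the environment for rule 1, so it stays [t].
/a/ (between /t/ and /m/): before a nasal consonant, so rule 2 applies → [ã].
/m/ — not in any rule's target class → [m].

[tʰaʃiʃlaptãm]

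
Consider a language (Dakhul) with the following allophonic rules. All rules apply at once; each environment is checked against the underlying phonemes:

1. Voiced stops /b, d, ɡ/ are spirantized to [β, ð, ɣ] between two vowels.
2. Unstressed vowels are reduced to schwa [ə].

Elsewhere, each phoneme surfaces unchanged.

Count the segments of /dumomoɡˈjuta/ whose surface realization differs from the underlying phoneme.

Segments that undergo a rule: /u/ → [ə] (rule 2); /o/ → [ə] (rule 2); /o/ → [ə] (rule 2); /a/ → [ə] (rule 2).
All other segments surface unchanged.

4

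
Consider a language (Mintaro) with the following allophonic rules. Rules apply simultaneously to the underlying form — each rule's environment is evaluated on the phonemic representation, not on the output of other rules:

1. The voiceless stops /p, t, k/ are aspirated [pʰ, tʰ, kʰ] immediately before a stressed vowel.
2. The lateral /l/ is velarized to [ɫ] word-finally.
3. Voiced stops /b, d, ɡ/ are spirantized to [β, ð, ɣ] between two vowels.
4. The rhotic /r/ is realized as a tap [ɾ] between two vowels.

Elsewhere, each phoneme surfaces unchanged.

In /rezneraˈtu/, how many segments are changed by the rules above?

2

Segments that undergo a rule: /r/ → [ɾ] (rule 4); /t/ → [tʰ] (rule 1).
All other segments surface unchanged.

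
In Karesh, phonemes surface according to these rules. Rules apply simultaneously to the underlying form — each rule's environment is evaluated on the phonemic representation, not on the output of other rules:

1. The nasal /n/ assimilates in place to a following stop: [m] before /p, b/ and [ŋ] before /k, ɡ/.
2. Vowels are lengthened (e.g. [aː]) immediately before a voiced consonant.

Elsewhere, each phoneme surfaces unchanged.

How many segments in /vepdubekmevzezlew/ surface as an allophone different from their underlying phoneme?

4

Segments that undergo a rule: /u/ → [uː] (rule 2); /e/ → [eː] (rule 2); /e/ → [eː] (rule 2); /e/ → [eː] (rule 2).
All other segments surface unchanged.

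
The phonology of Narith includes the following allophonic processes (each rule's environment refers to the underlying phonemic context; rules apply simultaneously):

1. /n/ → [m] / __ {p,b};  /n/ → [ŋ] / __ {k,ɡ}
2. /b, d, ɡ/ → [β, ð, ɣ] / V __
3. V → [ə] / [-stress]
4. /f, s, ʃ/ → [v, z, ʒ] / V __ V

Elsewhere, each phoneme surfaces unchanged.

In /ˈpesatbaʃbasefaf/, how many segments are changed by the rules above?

Segments that undergo a rule: /s/ → [z] (rule 4); /a/ → [ə] (rule 3); /a/ → [ə] (rule 3); /a/ → [ə] (rule 3); /s/ → [z] (rule 4); /e/ → [ə] (rule 3); /f/ → [v] (rule 4); /a/ → [ə] (rule 3).
All other segments surface unchanged.

8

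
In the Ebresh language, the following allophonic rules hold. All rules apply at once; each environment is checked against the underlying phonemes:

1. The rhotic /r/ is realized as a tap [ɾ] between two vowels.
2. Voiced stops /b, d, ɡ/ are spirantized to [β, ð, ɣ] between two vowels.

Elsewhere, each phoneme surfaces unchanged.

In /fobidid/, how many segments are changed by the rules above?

Segments that undergo a rule: /b/ → [β] (rule 2); /d/ → [ð] (rule 2).
All other segments surface unchanged.

2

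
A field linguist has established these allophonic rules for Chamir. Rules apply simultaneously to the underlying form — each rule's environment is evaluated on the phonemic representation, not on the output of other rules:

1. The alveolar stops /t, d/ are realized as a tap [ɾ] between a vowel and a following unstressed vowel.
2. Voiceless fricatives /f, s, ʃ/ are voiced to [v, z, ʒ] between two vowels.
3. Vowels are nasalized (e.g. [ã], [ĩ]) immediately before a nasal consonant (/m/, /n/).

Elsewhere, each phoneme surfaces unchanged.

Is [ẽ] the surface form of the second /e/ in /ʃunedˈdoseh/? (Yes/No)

No

/e/ (between /s/ and /h/): rule 3 targets it, but not before a nasal consonant → unchanged [e].
The actual realization is [e], not [ẽ].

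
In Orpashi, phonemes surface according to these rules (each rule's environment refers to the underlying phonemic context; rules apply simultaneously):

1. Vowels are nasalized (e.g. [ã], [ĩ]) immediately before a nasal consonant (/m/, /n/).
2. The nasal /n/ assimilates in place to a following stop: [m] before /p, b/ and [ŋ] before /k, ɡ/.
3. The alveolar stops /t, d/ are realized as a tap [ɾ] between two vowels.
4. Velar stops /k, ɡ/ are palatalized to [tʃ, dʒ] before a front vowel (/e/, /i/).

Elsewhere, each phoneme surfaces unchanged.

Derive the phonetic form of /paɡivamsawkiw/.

/a/ — between /p/ and /ɡ/; rule 1 does not apply here → [a].
/ɡ/ meets the environment for rule 4 (before a front vowel) → [dʒ].
/i/ — between /ɡ/ and /v/; rule 1 does not apply here → [i].
/a/ (between /v/ and /m/): before a nasal consonant, so rule 1 applies → [ã].
/a/ (between /s/ and /w/) is in the target of rule 1 but the environment (before a nasal consonant) is not met → [a].
/k/ — between /w/ and /i/, before a front vowel — surfaces as [tʃ] (rule 4).
/i/ — between /k/ and /w/; rule 1 does not apply here → [i].

[padʒivãmsawtʃiw]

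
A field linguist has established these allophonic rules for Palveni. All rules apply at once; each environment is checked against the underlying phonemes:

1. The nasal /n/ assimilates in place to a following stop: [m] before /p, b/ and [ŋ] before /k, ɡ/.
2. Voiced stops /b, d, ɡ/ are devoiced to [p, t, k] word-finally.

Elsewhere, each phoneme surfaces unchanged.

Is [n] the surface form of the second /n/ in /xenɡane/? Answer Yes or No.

Yes

/n/ (between /a/ and /e/): rule 1 targets it, but not before a labial or velar stop → unchanged [n].
The actual realization is [n], which matches [n].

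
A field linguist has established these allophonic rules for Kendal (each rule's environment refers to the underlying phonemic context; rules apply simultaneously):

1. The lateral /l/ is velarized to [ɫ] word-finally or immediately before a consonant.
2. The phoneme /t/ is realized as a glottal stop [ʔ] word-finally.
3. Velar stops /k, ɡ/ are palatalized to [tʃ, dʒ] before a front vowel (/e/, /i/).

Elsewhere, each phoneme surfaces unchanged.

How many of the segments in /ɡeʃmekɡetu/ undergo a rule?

2

Segments that undergo a rule: /ɡ/ → [dʒ] (rule 3); /ɡ/ → [dʒ] (rule 3).
All other segments surface unchanged.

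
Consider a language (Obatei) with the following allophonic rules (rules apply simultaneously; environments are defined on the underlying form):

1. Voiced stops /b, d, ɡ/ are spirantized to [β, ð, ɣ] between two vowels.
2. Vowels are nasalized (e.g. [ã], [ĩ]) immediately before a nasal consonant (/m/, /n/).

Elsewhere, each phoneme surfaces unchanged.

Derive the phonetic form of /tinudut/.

/t/ (word-initial) is unaffected → [t].
Rule 2 applies to /i/ (between /t/ and /n/: before a nasal consonant) → [ĩ].
/n/ stays [n].
/u/ (between /n/ and /d/) is in the target of rule 2 but the environment (before a nasal consonant) is not met → [u].
Rule 1 applies to /d/ (between /u/ and /u/: between two vowels) → [ð].
/u/ — between /d/ and /t/; rule 2 does not apply here → [u].
/t/ stays [t].

[tĩnuðut]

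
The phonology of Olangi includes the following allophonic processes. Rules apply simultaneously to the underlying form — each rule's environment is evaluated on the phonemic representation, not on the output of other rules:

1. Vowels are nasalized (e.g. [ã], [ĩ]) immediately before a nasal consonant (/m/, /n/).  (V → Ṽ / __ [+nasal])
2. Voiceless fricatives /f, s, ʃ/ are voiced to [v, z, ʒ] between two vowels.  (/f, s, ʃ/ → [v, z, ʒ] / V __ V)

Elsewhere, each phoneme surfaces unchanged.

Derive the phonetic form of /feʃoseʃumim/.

[feʒozeʒũmĩm]

/f/ (word-initial) is in the target of rule 2 but the environment (between two vowels) is not met → [f].
/e/ (between /f/ and /ʃ/): rule 1 targets it, but not before a nasal consonant → unchanged [e].
/ʃ/ (between /e/ and /o/) occurs between two vowels → [ʒ] by rule 2.
/o/ (between /ʃ/ and /s/) fails the environment for rule 1, so it stays [o].
/s/ — between /o/ and /e/, between two vowels — surfaces as [z] (rule 2).
/e/ (between /s/ and /ʃ/) fails the environment for rule 1, so it stays [e].
/ʃ/ meets the environment for rule 2 (between two vowels) → [ʒ].
/u/ — between /ʃ/ and /m/, before a nasal consonant — surfaces as [ũ] (rule 1).
/i/ — between /m/ and /m/, before a nasal consonant — surfaces as [ĩ] (rule 1).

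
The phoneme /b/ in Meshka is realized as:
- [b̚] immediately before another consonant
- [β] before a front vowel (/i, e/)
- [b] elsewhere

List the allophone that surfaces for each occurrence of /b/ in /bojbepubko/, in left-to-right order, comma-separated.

Occurrence 1 (position 1): no conditioning environment matches → elsewhere allophone [b].
Occurrence 2 (position 4): before a front vowel (/i, e/) → [β].
Occurrence 3 (position 8): immediately before another consonant → [b̚].

[b], [β], [b̚]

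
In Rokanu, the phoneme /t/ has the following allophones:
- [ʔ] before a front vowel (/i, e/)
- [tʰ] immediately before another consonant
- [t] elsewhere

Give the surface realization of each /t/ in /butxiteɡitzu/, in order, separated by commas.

[tʰ], [ʔ], [tʰ]

Occurrence 1 (position 3): immediately before another consonant → [tʰ].
Occurrence 2 (position 6): before a front vowel (/i, e/) → [ʔ].
Occurrence 3 (position 10): immediately before another consonant → [tʰ].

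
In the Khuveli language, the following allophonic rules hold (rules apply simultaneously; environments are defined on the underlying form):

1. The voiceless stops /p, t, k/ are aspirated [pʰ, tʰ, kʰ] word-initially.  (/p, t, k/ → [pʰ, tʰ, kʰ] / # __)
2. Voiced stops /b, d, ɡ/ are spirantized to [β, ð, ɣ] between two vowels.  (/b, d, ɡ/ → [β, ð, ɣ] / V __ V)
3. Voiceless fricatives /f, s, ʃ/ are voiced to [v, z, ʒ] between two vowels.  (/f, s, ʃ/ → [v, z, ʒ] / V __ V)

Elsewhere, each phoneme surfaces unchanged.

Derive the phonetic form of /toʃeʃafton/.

[tʰoʒeʒafton]

/t/ — word-initial, word-initially — surfaces as [tʰ] (rule 1).
/o/ (between /t/ and /ʃ/): no rule targets it → [o].
/ʃ/ (between /o/ and /e/): between two vowels, so rule 3 applies → [ʒ].
/e/ (between /ʃ/ and /ʃ/) is unaffected → [e].
Rule 3 applies to /ʃ/ (between /e/ and /a/: between two vowels) → [ʒ].
/a/ (between /ʃ/ and /f/) is unaffected → [a].
/f/ — between /a/ and /t/; rule 3 does not apply here → [f].
/t/ (between /f/ and /o/): rule 1 targets it, but not word-initially → unchanged [t].
/o/ (between /t/ and /n/) is unaffected → [o].
/n/ stays [n].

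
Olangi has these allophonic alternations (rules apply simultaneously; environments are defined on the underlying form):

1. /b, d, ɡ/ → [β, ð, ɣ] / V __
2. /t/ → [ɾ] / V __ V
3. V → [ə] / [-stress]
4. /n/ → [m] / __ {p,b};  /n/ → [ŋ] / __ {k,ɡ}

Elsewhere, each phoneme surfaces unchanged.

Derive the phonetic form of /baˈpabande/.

[bəˈpaβəndə]

/b/ (word-initial) fails the environment for rule 1, so it stays [b].
/a/ (between /b/ and /p/): in an unstressed syllable, so rule 3 applies → [ə].
/p/ — not in any rule's target class → [p].
/a/ (between /p/ and /b/) is in the target of rule 3 but the environment (in an unstressed syllable) is not met → [a].
/b/ meets the environment for rule 1 (immediately after a vowel) → [β].
/a/ (between /b/ and /n/): in an unstressed syllable, so rule 3 applies → [ə].
/n/ — between /a/ and /d/; rule 4 does not apply here → [n].
/d/ (between /n/ and /e/) is in the target of rule 1 but the environment (immediately after a vowel) is not met → [d].
/e/ (word-final): in an unstressed syllable, so rule 3 applies → [ə].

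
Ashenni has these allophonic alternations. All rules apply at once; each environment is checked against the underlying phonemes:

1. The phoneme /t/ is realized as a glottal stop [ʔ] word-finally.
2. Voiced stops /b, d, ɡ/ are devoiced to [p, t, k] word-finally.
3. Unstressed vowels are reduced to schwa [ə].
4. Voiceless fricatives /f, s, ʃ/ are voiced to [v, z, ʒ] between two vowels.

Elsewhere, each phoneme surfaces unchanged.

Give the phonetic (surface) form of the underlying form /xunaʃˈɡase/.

[xənəʃˈɡazə]

/x/ stays [x].
/u/ — between /x/ and /n/, in an unstressed syllable — surfaces as [ə] (rule 3).
/n/ — not in any rule's target class → [n].
Rule 3 applies to /a/ (between /n/ and /ʃ/: in an unstressed syllable) → [ə].
/ʃ/ (between /a/ and /ɡ/) fails the environment for rule 4, so it stays [ʃ].
/ɡ/ — between /ʃ/ and /a/; rule 2 does not apply here → [ɡ].
/a/ (between /ɡ/ and /s/) is in the target of rule 3 but the environment (in an unstressed syllable) is not met → [a].
/s/ (between /a/ and /e/): between two vowels, so rule 4 applies → [z].
Rule 3 applies to /e/ (word-final: in an unstressed syllable) → [ə].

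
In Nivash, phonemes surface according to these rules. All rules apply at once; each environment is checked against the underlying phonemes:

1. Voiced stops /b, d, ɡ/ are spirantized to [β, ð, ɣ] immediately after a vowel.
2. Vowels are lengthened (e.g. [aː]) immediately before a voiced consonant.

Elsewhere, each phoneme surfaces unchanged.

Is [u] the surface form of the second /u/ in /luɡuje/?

/u/ meets the environment for rule 2 (before a voiced consonant) → [uː].
The actual realization is [uː], not [u].

No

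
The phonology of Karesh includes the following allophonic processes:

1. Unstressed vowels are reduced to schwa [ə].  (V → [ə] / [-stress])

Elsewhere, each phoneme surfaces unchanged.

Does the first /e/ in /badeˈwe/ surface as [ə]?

/e/ (between /d/ and /w/) occurs in an unstressed syllable → [ə] by rule 1.
The actual realization is [ə], which matches [ə].

Yes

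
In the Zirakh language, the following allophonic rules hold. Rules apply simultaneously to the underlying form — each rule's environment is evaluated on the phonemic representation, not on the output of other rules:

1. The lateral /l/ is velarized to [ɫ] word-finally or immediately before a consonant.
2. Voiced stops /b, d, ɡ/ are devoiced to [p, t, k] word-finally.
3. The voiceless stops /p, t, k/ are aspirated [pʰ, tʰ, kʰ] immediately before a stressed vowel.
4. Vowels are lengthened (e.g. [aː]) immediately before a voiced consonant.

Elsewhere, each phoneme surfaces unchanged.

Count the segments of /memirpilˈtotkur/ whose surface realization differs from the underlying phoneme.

6

Segments that undergo a rule: /e/ → [eː] (rule 4); /i/ → [iː] (rule 4); /i/ → [iː] (rule 4); /l/ → [ɫ] (rule 1); /t/ → [tʰ] (rule 3); /u/ → [uː] (rule 4).
All other segments surface unchanged.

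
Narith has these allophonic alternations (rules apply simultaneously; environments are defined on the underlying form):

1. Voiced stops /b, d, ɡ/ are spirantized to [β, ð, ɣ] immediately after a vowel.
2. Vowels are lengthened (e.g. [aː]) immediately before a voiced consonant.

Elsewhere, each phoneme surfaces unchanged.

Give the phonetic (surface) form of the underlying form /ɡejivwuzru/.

/ɡ/ — word-initial; rule 1 does not apply here → [ɡ].
/e/ — between /ɡ/ and /j/, before a voiced consonant — surfaces as [eː] (rule 2).
/j/ (between /e/ and /i/): no rule targets it → [j].
Rule 2 applies to /i/ (between /j/ and /v/: before a voiced consonant) → [iː].
/v/ (between /i/ and /w/): no rule targets it → [v].
/w/ (between /v/ and /u/) is unaffected → [w].
/u/ (between /w/ and /z/) occurs before a voiced consonant → [uː] by rule 2.
/z/ (between /u/ and /r/): no rule targets it → [z].
/r/ (between /z/ and /u/) is unaffected → [r].
/u/ — word-final; rule 2 does not apply here → [u].

[ɡeːjiːvwuːzru]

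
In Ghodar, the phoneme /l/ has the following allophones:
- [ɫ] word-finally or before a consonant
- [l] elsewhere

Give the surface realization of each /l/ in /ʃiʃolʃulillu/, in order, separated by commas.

Occurrence 1 (position 5): word-finally or before a consonant → [ɫ].
Occurrence 2 (position 8): no conditioning environment matches → elsewhere allophone [l].
Occurrence 3 (position 10): word-finally or before a consonant → [ɫ].
Occurrence 4 (position 11): no conditioning environment matches → elsewhere allophone [l].

[ɫ], [l], [ɫ], [l]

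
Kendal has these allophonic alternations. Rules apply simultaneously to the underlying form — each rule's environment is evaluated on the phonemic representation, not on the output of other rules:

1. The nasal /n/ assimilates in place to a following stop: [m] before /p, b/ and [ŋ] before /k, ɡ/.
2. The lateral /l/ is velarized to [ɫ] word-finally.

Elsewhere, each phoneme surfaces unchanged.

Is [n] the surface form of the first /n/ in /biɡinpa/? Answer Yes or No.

/n/ (between /i/ and /p/) occurs before a labial or velar stop → [m] by rule 1.
The actual realization is [m], not [n].

No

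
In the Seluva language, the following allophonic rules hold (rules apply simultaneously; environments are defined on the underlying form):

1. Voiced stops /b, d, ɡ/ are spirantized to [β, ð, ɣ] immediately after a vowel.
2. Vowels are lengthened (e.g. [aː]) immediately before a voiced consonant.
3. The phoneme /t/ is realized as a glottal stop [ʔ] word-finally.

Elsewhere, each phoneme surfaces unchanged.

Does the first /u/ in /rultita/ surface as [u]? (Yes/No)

No

/u/ — between /r/ and /l/, before a voiced consonant — surfaces as [uː] (rule 2).
The actual realization is [uː], not [u].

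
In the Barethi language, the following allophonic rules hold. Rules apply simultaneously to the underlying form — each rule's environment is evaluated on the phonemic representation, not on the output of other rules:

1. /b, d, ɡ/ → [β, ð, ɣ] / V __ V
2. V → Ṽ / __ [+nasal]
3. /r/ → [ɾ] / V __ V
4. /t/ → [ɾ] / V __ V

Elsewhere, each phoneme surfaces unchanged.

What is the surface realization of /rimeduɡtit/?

/r/ (word-initial) fails the environment for rule 3, so it stays [r].
/i/ — between /r/ and /m/, before a nasal consonant — surfaces as [ĩ] (rule 2).
/e/ (between /m/ and /d/): rule 2 targets it, but not before a nasal consonant → unchanged [e].
/d/ (between /e/ and /u/) occurs between two vowels → [ð] by rule 1.
/u/ — between /d/ and /ɡ/; rule 2 does not apply here → [u].
/ɡ/ (between /u/ and /t/) is in the target of rule 1 but the environment (between two vowels) is not met → [ɡ].
/t/ — between /ɡ/ and /i/; rule 4 does not apply here → [t].
/i/ (between /t/ and /t/) fails the environment for rule 2, so it stays [i].
/t/ (word-final) is in the target of rule 4 but the environment (between two vowels) is not met → [t].

[rĩmeðuɡtit]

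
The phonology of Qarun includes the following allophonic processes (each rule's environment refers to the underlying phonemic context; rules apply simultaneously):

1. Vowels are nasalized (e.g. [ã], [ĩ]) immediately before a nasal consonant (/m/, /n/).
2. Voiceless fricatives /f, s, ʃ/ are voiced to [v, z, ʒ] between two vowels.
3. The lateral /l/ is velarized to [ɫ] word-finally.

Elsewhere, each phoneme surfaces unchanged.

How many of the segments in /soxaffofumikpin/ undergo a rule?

Segments that undergo a rule: /f/ → [v] (rule 2); /u/ → [ũ] (rule 1); /i/ → [ĩ] (rule 1).
All other segments surface unchanged.

3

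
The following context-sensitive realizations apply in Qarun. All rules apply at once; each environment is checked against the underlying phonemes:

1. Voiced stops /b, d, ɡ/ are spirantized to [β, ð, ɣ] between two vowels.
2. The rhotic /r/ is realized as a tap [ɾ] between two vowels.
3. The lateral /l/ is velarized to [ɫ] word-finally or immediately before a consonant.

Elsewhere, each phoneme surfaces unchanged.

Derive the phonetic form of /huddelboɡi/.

/h/ (word-initial) is unaffected → [h].
/u/ (between /h/ and /d/): no rule targets it → [u].
/d/ — between /u/ and /d/; rule 1 does not apply here → [d].
/d/ (between /d/ and /e/): rule 1 targets it, but not between two vowels → unchanged [d].
/e/ stays [e].
/l/ meets the environment for rule 3 (word-finally or immediately before a consonant) → [ɫ].
/b/ (between /l/ and /o/) fails the environment for rule 1, so it stays [b].
/o/ stays [o].
Rule 1 applies to /ɡ/ (between /o/ and /i/: between two vowels) → [ɣ].
/i/ stays [i].

[huddeɫboɣi]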